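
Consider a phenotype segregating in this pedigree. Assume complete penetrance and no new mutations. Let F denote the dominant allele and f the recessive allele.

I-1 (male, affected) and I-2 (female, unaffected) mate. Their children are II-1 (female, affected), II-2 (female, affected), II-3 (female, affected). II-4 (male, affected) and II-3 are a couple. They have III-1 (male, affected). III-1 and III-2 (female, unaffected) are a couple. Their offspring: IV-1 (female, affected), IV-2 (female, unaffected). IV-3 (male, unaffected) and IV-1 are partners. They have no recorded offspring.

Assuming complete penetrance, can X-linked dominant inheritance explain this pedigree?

Under X-linked dominant, IV-2 (unaffected, female) cannot arise from III-1 (affected) × III-2 (unaffected).

No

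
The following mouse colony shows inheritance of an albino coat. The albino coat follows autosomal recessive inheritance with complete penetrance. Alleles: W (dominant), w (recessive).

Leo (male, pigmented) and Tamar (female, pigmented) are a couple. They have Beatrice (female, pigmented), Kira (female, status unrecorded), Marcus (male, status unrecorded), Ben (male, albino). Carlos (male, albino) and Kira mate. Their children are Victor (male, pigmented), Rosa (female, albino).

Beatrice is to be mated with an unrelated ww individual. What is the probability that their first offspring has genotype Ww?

Leo is pigmented so carries W and passed w to Ben (ww), so Leo is Ww.
Tamar is pigmented so carries W and passed w to Ben (ww), so Tamar is Ww.
Beatrice is a pigmented offspring of Leo (Ww) × Tamar (Ww), whose cross gives 1/4 WW : 1/2 Ww : 1/4 ww; conditioning on being pigmented, Beatrice is WW with probability 1/3, Ww with probability 2/3.
Summing over parental genotype combinations, P(offspring has genotype Ww) = 1/3·1 + 2/3·1/2 = 2/3.

2/3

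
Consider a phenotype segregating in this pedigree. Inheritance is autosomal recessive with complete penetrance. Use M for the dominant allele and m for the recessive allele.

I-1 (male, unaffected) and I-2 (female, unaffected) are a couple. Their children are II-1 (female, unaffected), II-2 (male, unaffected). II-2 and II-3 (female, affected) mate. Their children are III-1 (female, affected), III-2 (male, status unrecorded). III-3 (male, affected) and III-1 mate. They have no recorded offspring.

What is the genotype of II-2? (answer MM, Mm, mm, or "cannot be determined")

From phenotype alone, II-2 is MM or Mm.
II-2 is unaffected so carries M and passed m to III-1 (mm), so II-2 is Mm.

Mm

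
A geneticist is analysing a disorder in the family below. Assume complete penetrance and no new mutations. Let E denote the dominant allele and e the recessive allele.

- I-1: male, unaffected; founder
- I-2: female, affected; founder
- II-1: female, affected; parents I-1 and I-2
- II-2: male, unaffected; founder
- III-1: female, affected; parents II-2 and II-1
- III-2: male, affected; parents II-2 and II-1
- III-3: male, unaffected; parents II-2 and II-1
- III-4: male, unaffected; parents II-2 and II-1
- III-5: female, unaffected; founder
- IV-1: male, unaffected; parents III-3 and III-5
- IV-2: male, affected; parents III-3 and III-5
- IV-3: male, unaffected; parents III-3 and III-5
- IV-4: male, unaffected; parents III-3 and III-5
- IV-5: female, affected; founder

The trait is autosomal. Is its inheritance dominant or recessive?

recessive

III-3 and III-5 are both unaffected yet have an affected child IV-2. Under dominance, an affected child requires at least one affected parent, so the trait cannot be dominant.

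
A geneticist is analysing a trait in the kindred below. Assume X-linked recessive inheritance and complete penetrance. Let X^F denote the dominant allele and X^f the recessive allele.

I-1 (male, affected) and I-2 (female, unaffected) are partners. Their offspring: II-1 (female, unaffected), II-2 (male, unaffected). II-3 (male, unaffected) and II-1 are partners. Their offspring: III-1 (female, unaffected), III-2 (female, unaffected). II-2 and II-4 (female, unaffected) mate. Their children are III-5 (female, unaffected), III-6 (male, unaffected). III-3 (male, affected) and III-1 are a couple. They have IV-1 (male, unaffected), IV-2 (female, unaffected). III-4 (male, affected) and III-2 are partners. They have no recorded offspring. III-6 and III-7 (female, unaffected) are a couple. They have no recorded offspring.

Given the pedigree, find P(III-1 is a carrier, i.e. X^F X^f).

1/5

II-3 is unaffected, so II-3 is X^F Y.
II-1 is unaffected so carries F and received f from I-1 (X^f Y), so II-1 is X^F X^f.
Their cross gives offspring ratios 1/2 X^F X^F : 1/2 X^F X^f. Conditioning on III-1 being unaffected, P(X^F X^f) = 1/2 / 1 = 1/2 before taking III-1's own offspring into account.
III-3 is affected, so III-3 is X^f Y.
Now use III-1's offspring. Probability of each recorded status — unaffected son IV-1: 1/2 if III-1 is X^F X^f, 1 if X^F X^F; unaffected daughter IV-2: 1/2 if III-1 is X^F X^f, 1 if X^F X^F.
Bayes: P(X^F X^f) = 1/2·1/4 / (1/2·1/4 + 1/2·1) = 1/5.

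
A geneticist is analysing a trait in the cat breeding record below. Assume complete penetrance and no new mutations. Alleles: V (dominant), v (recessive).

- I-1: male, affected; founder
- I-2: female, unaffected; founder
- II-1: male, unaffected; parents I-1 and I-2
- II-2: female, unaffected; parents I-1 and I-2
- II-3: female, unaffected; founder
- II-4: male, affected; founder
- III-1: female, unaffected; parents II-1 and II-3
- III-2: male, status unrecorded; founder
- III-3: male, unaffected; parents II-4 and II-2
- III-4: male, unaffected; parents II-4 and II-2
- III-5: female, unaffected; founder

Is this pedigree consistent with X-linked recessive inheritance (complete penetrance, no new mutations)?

A consistent assignment under X-linked recessive exists: I-1 X^v Y, I-2 X^V X^V, II-1 X^V Y, II-2 X^V X^v, II-3 X^V X^V, II-4 X^v Y, III-1 X^V X^V, III-2 X^V Y, III-3 X^V Y, III-4 X^V Y, III-5 X^V X^V.
In this assignment every recorded phenotype matches its genotype and every non-founder's genotype is obtainable from its parents' genotypes, so the pedigree is consistent.

Yes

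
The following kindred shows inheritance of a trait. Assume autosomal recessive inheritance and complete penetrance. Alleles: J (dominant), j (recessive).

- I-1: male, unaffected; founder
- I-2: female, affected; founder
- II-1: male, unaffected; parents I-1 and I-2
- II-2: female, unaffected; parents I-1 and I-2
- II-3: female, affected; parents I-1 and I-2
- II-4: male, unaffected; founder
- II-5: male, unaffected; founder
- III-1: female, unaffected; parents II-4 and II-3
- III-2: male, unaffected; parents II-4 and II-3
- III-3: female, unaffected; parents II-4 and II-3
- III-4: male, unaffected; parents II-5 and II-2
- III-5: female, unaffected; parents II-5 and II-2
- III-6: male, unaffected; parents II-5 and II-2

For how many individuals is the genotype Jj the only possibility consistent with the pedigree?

6

Obligate heterozygotes: I-1 is unaffected so carries J and passed j to II-3 (jj), so I-1 is Jj; II-1 is unaffected so carries J and received j from I-2 (jj), so II-1 is Jj; II-2 is unaffected so carries J and received j from I-2 (jj), so II-2 is Jj; III-1 is unaffected so carries J and received j from II-3 (jj), so III-1 is Jj; III-2 is unaffected so carries J and received j from II-3 (jj), so III-2 is Jj; III-3 is unaffected so carries J and received j from II-3 (jj), so III-3 is Jj.
Every other individual is either homozygous by phenotype or has at least one consistent homozygous assignment, so the count is 6.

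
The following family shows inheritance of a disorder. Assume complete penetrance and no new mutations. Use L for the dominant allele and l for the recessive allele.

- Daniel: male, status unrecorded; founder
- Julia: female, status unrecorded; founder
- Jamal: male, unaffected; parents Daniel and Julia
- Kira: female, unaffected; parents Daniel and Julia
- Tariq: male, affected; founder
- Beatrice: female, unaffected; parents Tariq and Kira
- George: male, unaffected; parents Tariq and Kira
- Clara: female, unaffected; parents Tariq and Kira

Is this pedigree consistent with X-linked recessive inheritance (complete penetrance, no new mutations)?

A consistent assignment under X-linked recessive exists: Daniel X^L Y, Julia X^L X^L, Jamal X^L Y, Kira X^L X^L, Tariq X^l Y, Beatrice X^L X^l, George X^L Y, Clara X^L X^l.
In this assignment every recorded phenotype matches its genotype and every non-founder's genotype is obtainable from its parents' genotypes, so the pedigree is consistent.

Yes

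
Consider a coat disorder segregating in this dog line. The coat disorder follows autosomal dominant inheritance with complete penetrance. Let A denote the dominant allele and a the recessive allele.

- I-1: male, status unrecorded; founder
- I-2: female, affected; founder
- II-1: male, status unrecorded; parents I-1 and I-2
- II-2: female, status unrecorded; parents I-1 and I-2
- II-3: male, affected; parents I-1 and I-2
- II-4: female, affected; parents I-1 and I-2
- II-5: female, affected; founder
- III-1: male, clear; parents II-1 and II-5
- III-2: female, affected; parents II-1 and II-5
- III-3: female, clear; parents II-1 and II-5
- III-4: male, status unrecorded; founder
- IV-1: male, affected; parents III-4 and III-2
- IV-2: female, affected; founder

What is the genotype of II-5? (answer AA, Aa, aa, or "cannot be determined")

From phenotype alone, II-5 is AA or Aa.
II-5 is affected so carries A and passed a to III-1 (aa), so II-5 is Aa.

Aa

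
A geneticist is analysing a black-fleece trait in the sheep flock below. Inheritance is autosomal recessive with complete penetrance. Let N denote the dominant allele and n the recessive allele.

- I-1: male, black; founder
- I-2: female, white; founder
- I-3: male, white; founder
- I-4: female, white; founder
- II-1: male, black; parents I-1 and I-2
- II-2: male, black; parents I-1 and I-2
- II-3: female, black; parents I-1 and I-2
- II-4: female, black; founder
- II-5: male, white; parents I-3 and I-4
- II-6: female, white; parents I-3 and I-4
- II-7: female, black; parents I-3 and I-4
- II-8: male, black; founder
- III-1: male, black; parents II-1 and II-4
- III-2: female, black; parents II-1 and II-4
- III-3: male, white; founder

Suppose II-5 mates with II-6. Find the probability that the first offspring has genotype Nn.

I-3 is white so carries N and passed n to II-7 (nn), so I-3 is Nn.
I-4 is white so carries N and passed n to II-7 (nn), so I-4 is Nn.
II-5 is a white offspring of I-3 (Nn) × I-4 (Nn), whose cross gives 1/4 NN : 1/2 Nn : 1/4 nn; conditioning on being white, II-5 is NN with probability 1/3, Nn with probability 2/3.
II-6 is a white offspring of I-3 (Nn) × I-4 (Nn), whose cross gives 1/4 NN : 1/2 Nn : 1/4 nn; conditioning on being white, II-6 is NN with probability 1/3, Nn with probability 2/3.
Summing over parental genotype combinations, P(offspring has genotype Nn) = 2/9·1/2 + 2/9·1/2 + 4/9·1/2 = 4/9.

4/9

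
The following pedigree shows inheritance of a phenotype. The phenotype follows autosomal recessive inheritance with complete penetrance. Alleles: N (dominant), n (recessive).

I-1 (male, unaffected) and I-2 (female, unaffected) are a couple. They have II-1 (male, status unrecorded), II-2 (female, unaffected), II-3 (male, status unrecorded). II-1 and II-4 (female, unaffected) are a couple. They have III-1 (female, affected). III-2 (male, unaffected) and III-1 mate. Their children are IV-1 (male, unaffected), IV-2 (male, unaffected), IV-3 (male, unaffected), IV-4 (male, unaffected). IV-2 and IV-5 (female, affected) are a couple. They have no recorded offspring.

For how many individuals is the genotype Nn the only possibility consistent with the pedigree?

5

Obligate heterozygotes: II-4 is unaffected so carries N and passed n to III-1 (nn), so II-4 is Nn; IV-1 is unaffected so carries N and received n from III-1 (nn), so IV-1 is Nn; IV-2 is unaffected so carries N and received n from III-1 (nn), so IV-2 is Nn; IV-3 is unaffected so carries N and received n from III-1 (nn), so IV-3 is Nn; IV-4 is unaffected so carries N and received n from III-1 (nn), so IV-4 is Nn.
Every other individual is either homozygous by phenotype or has at least one consistent homozygous assignment, so the count is 5.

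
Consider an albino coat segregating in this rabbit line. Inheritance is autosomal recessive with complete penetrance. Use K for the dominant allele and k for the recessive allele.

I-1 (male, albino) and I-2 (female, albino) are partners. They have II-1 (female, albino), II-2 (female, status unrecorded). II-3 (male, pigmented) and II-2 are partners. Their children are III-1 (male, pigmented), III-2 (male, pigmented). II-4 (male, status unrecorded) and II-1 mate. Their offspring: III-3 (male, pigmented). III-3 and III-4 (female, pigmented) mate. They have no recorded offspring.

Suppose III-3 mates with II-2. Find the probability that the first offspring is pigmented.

1/2

III-3 is pigmented so carries K and received k from II-1 (kk), so III-3 is Kk.
II-2 received k from I-1 (kk) and received k from I-2 (kk), so II-2 is kk.
The cross gives 1/2 Kk : 1/2 kk, so P(offspring is pigmented) = 1/2.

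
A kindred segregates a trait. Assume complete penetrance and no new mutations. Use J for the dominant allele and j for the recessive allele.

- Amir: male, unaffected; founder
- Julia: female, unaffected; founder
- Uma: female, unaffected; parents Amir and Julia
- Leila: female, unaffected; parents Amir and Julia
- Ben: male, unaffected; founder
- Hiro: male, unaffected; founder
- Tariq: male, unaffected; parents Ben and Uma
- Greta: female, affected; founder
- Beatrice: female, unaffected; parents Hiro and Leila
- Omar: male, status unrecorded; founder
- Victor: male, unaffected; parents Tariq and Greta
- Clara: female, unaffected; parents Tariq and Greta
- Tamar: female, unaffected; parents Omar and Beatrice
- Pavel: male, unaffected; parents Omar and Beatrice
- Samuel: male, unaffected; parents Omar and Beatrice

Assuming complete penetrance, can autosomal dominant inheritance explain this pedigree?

Yes

A consistent assignment under autosomal dominant exists: Amir jj, Julia jj, Uma jj, Leila jj, Ben jj, Hiro jj, Tariq jj, Greta Jj, Beatrice jj, Omar Jj, Victor jj, Clara jj, Tamar jj, Pavel jj, Samuel jj.
In this assignment every recorded phenotype matches its genotype and every non-founder's genotype is obtainable from its parents' genotypes, so the pedigree is consistent.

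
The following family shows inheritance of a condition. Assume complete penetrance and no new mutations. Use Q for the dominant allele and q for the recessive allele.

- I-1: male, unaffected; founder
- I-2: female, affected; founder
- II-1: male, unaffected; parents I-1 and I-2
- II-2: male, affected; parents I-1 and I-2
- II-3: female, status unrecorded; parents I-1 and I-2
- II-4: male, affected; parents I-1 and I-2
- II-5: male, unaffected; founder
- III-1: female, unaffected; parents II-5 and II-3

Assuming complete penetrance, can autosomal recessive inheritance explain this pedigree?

Yes

A consistent assignment under autosomal recessive exists: I-1 Qq, I-2 qq, II-1 Qq, II-2 qq, II-3 Qq, II-4 qq, II-5 QQ, III-1 QQ.
In this assignment every recorded phenotype matches its genotype and every non-founder's genotype is obtainable from its parents' genotypes, so the pedigree is consistent.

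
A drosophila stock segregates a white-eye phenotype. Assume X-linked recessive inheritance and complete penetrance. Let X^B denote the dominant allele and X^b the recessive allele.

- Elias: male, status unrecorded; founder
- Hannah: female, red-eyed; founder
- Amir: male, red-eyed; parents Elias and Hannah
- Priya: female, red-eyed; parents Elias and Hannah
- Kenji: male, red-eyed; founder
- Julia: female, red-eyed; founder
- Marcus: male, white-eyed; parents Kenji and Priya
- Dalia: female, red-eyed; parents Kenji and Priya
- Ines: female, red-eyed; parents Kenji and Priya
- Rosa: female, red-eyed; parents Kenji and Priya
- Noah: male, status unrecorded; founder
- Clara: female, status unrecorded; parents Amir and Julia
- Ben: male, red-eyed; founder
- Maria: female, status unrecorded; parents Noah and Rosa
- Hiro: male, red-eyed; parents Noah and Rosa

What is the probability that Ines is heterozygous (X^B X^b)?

1/2

Kenji is red-eyed, so Kenji is X^B Y.
Priya is red-eyed so carries B and passed b to Marcus (X^b Y), so Priya is X^B X^b.
Their cross gives offspring ratios 1/2 X^B X^B : 1/2 X^B X^b. Conditioning on Ines being red-eyed, P(X^B X^b) = 1/2 / 1 = 1/2.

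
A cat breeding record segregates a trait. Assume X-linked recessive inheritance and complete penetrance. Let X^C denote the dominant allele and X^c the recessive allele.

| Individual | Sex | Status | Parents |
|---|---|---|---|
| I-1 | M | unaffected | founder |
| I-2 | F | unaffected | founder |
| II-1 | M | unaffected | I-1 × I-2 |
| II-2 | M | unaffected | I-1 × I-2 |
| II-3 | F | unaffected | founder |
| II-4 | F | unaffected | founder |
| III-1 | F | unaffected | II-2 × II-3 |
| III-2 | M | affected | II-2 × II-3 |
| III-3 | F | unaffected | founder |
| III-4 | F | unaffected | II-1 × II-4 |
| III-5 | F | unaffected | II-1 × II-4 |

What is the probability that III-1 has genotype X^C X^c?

1/2

II-2 is unaffected, so II-2 is X^C Y.
II-3 is unaffected so carries C and passed c to III-2 (X^c Y), so II-3 is X^C X^c.
Their cross gives offspring ratios 1/2 X^C X^C : 1/2 X^C X^c. Conditioning on III-1 being unaffected, P(X^C X^c) = 1/2 / 1 = 1/2.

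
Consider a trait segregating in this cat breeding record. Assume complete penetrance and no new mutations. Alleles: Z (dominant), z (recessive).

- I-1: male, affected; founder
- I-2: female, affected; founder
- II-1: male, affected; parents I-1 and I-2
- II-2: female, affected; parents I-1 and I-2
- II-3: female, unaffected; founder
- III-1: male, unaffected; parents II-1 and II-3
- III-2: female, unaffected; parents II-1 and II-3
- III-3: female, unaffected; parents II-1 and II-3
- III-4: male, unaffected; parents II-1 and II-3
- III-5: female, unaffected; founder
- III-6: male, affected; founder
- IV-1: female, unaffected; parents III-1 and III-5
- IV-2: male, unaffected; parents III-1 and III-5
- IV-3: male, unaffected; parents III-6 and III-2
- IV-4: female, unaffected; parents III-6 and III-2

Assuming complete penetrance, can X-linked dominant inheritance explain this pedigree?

Under X-linked dominant, III-2 (unaffected, female) cannot arise from II-1 (affected) × II-3 (unaffected).

No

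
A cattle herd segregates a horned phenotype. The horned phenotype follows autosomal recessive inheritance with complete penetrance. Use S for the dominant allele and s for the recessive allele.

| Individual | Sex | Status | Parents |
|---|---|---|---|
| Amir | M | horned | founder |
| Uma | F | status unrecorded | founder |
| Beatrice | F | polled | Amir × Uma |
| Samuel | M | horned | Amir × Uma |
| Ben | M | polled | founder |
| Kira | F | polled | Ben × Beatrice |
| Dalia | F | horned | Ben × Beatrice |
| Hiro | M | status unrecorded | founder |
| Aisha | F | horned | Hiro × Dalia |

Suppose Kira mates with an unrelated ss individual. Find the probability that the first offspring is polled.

Ben is polled so carries S and passed s to Dalia (ss), so Ben is Ss.
Beatrice is polled so carries S and received s from Amir (ss), so Beatrice is Ss.
Kira is a polled offspring of Ben (Ss) × Beatrice (Ss), whose cross gives 1/4 SS : 1/2 Ss : 1/4 ss; conditioning on being polled, Kira is SS with probability 1/3, Ss with probability 2/3.
Summing over parental genotype combinations, P(offspring is polled) = 1/3·1 + 2/3·1/2 = 2/3.

2/3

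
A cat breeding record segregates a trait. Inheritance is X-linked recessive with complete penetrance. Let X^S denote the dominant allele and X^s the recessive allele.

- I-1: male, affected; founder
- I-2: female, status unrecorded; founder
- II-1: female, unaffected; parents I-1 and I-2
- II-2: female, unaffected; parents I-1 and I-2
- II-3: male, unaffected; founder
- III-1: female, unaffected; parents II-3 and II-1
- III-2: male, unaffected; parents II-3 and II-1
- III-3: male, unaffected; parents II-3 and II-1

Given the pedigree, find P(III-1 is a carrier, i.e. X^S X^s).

1/2

II-3 is unaffected, so II-3 is X^S Y.
II-1 is unaffected so carries S and received s from I-1 (X^s Y), so II-1 is X^S X^s.
Their cross gives offspring ratios 1/2 X^S X^S : 1/2 X^S X^s. Conditioning on III-1 being unaffected, P(X^S X^s) = 1/2 / 1 = 1/2.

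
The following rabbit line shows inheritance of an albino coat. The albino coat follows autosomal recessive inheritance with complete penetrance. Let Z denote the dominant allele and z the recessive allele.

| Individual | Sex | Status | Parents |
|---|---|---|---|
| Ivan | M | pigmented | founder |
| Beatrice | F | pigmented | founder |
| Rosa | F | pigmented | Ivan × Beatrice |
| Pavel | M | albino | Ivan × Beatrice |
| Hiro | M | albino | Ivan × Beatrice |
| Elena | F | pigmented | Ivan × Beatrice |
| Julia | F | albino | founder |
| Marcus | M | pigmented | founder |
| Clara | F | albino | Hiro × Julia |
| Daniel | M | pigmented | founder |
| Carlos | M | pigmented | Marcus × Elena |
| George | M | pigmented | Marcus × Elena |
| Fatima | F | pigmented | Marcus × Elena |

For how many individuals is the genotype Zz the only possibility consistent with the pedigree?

Obligate heterozygotes: Ivan is pigmented so carries Z and passed z to Pavel (zz), so Ivan is Zz; Beatrice is pigmented so carries Z and passed z to Pavel (zz), so Beatrice is Zz.
Every other individual is either homozygous by phenotype or has at least one consistent homozygous assignment, so the count is 2.

2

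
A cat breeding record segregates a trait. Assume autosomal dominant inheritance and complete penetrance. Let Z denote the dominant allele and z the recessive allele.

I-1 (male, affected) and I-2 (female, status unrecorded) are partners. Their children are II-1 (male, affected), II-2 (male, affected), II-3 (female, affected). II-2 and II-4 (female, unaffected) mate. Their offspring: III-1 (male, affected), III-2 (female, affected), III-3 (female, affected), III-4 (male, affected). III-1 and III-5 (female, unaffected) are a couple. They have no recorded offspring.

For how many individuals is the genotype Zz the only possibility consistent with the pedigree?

4

Obligate heterozygotes: III-1 is affected so carries Z and received z from II-4 (zz), so III-1 is Zz; III-2 is affected so carries Z and received z from II-4 (zz), so III-2 is Zz; III-3 is affected so carries Z and received z from II-4 (zz), so III-3 is Zz; III-4 is affected so carries Z and received z from II-4 (zz), so III-4 is Zz.
Every other individual is either homozygous by phenotype or has at least one consistent homozygous assignment, so the count is 4.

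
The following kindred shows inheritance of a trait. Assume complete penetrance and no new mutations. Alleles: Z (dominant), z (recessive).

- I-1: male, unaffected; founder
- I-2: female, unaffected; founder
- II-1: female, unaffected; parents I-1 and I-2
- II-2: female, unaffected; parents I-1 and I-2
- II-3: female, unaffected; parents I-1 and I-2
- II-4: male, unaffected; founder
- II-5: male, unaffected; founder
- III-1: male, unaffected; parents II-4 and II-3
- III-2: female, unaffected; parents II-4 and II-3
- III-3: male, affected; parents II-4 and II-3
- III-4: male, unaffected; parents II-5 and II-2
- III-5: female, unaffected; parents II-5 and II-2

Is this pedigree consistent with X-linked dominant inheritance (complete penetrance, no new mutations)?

Under X-linked dominant, III-3 (affected, male) cannot arise from II-4 (unaffected) × II-3 (unaffected).

No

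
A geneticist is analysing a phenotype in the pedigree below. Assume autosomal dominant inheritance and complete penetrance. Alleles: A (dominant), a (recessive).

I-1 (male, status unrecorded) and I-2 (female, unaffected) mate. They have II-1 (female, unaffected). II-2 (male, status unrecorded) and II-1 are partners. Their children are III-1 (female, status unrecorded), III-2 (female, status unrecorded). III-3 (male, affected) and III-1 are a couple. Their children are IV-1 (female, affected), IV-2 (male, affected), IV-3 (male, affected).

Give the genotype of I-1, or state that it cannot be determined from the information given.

cannot be determined

I-1's phenotype is unrecorded, and no parent or child forces a single allele at both positions; consistent genotype assignments exist with I-1 as Aa or aa.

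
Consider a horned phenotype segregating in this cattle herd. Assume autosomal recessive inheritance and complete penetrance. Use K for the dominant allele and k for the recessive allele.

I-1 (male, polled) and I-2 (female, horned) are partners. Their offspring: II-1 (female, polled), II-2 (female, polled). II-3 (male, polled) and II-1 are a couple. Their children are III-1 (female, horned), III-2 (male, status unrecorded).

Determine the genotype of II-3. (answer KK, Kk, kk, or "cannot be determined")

Kk

From phenotype alone, II-3 is KK or Kk.
II-3 is polled so carries K and passed k to III-1 (kk), so II-3 is Kk.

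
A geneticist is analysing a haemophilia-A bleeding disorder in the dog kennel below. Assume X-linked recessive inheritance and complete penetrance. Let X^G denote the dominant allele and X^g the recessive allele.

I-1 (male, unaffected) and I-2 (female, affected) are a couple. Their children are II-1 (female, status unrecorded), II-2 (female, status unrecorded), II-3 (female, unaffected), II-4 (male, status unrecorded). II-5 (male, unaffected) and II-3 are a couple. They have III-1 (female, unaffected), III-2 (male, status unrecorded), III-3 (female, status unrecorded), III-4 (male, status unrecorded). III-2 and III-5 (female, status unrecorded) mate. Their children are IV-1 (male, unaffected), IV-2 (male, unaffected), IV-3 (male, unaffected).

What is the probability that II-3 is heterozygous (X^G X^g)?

II-3 is unaffected so carries G and received g from I-2 (X^g X^g), so II-3 is X^G X^g, giving P(X^G X^g) = 1.

1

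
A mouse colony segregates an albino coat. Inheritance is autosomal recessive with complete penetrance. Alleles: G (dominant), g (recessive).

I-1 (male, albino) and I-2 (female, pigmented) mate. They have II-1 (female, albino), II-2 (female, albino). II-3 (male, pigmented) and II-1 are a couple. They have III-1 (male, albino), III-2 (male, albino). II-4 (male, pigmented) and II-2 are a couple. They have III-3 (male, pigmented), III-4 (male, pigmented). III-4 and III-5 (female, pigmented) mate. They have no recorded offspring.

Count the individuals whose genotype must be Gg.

4

Obligate heterozygotes: I-2 is pigmented so carries G and passed g to II-1 (gg), so I-2 is Gg; II-3 is pigmented so carries G and passed g to III-1 (gg), so II-3 is Gg; III-3 is pigmented so carries G and received g from II-2 (gg), so III-3 is Gg; III-4 is pigmented so carries G and received g from II-2 (gg), so III-4 is Gg.
Every other individual is either homozygous by phenotype or has at least one consistent homozygous assignment, so the count is 4.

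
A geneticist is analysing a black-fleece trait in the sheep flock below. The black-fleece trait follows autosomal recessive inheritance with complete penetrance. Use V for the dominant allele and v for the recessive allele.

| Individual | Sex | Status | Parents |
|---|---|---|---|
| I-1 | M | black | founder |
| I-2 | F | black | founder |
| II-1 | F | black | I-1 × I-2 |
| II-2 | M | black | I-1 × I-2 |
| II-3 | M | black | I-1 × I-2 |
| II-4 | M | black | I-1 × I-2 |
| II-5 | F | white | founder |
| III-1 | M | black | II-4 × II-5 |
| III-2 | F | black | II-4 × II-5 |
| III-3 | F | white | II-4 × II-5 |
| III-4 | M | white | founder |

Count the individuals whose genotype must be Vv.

2

Obligate heterozygotes: II-5 is white so carries V and passed v to III-1 (vv), so II-5 is Vv; III-3 is white so carries V and received v from II-4 (vv), so III-3 is Vv.
Every other individual is either homozygous by phenotype or has at least one consistent homozygous assignment, so the count is 2.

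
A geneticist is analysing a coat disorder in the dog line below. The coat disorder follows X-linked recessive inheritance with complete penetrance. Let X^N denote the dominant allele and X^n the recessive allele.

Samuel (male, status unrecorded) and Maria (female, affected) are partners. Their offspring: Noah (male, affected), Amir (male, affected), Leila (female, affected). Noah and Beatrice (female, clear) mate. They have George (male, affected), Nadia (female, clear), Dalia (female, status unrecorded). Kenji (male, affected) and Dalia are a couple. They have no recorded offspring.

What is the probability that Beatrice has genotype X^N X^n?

Beatrice is clear so carries N and passed n to George (X^n Y), so Beatrice is X^N X^n, giving P(X^N X^n) = 1.

1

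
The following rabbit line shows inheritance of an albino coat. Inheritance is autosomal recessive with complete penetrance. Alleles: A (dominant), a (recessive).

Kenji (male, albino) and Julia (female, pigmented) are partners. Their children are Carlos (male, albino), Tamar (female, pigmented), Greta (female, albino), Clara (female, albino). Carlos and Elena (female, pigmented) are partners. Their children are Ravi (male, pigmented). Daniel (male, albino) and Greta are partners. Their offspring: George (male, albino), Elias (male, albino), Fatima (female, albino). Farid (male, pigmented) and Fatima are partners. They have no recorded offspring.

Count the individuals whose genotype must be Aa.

3

Obligate heterozygotes: Julia is pigmented so carries A and passed a to Carlos (aa), so Julia is Aa; Tamar is pigmented so carries A and received a from Kenji (aa), so Tamar is Aa; Ravi is pigmented so carries A and received a from Carlos (aa), so Ravi is Aa.
Every other individual is either homozygous by phenotype or has at least one consistent homozygous assignment, so the count is 3.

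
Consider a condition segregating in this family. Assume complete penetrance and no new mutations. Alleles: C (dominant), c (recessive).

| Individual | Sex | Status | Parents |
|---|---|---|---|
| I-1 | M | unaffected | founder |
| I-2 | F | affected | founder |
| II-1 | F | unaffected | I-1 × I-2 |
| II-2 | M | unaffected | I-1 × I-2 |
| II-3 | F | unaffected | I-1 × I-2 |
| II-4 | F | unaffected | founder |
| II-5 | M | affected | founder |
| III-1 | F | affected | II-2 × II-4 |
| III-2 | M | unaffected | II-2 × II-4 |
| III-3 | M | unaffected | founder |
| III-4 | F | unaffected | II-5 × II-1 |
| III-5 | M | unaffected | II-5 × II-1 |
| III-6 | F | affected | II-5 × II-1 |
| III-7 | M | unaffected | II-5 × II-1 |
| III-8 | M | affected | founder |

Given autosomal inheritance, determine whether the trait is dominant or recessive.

recessive

II-2 and II-4 are both unaffected yet have an affected child III-1. Under dominance, an affected child requires at least one affected parent, so the trait cannot be dominant.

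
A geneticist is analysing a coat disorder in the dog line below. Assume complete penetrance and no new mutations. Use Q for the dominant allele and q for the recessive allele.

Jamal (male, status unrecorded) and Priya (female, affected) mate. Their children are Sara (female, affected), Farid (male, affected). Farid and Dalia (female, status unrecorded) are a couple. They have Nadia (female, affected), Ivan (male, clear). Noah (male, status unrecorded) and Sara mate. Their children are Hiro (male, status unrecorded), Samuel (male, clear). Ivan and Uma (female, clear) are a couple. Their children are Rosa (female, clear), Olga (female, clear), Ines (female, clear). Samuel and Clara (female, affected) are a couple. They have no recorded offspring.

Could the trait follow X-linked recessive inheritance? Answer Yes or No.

No

Under X-linked recessive, Samuel (clear, male) cannot arise from Noah (unrecorded) × Sara (affected).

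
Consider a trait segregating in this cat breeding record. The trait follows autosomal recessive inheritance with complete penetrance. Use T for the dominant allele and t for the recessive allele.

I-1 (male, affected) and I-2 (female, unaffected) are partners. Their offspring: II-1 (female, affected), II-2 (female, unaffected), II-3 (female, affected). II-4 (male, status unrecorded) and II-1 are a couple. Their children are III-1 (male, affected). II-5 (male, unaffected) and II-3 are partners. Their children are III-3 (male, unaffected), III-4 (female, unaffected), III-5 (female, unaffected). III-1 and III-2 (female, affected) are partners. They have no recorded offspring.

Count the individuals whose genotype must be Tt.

Obligate heterozygotes: I-2 is unaffected so carries T and passed t to II-1 (tt), so I-2 is Tt; II-2 is unaffected so carries T and received t from I-1 (tt), so II-2 is Tt; III-3 is unaffected so carries T and received t from II-3 (tt), so III-3 is Tt; III-4 is unaffected so carries T and received t from II-3 (tt), so III-4 is Tt; III-5 is unaffected so carries T and received t from II-3 (tt), so III-5 is Tt.
Every other individual is either homozygous by phenotype or has at least one consistent homozygous assignment, so the count is 5.

5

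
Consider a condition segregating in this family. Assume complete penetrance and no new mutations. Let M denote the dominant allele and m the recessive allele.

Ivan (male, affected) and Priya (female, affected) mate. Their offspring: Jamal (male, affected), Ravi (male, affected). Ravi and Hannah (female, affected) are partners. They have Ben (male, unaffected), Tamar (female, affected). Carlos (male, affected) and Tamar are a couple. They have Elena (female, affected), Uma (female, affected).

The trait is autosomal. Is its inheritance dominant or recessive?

Ravi and Hannah are both affected yet have an unaffected child Ben. Under a recessive model two affected parents are homozygous and every child would be affected, so the trait cannot be recessive.

dominant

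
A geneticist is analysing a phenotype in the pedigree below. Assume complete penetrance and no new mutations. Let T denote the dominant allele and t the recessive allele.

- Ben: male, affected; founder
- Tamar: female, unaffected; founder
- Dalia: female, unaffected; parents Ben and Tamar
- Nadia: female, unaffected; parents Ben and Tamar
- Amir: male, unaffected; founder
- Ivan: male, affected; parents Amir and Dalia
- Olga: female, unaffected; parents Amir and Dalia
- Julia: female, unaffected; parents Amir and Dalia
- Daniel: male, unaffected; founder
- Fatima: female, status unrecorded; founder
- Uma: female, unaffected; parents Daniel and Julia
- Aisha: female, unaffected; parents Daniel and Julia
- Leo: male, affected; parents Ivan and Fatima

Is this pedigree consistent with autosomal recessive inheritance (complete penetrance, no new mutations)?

Yes

A consistent assignment under autosomal recessive exists: Ben tt, Tamar TT, Dalia Tt, Nadia Tt, Amir Tt, Ivan tt, Olga TT, Julia TT, Daniel TT, Fatima Tt, Uma TT, Aisha TT, Leo tt.
In this assignment every recorded phenotype matches its genotype and every non-founder's genotype is obtainable from its parents' genotypes, so the pedigree is consistent.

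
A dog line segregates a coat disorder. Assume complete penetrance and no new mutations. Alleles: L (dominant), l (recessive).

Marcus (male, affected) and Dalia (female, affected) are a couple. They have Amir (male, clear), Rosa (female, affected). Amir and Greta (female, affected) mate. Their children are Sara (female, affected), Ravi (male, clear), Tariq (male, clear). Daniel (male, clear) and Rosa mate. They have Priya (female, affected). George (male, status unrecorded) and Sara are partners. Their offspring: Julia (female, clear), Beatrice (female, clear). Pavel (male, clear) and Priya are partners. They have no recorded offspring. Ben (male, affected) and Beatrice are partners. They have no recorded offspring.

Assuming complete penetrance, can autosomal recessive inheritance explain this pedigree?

No

Under autosomal recessive, Amir (clear, male) cannot arise from Marcus (affected) × Dalia (affected).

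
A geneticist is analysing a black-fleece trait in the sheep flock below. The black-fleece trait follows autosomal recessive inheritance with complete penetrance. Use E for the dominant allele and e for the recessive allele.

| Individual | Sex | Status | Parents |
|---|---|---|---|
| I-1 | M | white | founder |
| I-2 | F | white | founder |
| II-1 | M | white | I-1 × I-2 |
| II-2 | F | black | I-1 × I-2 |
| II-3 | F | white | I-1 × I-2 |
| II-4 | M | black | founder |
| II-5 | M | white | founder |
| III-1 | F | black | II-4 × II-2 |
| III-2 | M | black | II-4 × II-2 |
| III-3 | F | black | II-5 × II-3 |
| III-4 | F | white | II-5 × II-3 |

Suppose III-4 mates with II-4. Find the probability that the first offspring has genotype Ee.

II-5 is white so carries E and passed e to III-3 (ee), so II-5 is Ee.
II-3 is white so carries E and passed e to III-3 (ee), so II-3 is Ee.
III-4 is a white offspring of II-5 (Ee) × II-3 (Ee), whose cross gives 1/4 EE : 1/2 Ee : 1/4 ee; conditioning on being white, III-4 is EE with probability 1/3, Ee with probability 2/3.
II-4 is black, so II-4 is ee.
Summing over parental genotype combinations, P(offspring has genotype Ee) = 1/3·1 + 2/3·1/2 = 2/3.

2/3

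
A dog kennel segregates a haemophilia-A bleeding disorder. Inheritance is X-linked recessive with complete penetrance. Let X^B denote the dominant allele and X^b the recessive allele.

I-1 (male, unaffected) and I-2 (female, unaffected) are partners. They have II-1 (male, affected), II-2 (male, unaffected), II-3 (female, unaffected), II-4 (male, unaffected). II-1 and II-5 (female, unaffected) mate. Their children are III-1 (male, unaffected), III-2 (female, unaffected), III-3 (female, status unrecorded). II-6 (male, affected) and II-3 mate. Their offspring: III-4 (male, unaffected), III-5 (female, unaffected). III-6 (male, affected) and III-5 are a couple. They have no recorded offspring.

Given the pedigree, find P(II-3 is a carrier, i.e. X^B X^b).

I-1 is unaffected, so I-1 is X^B Y.
I-2 is unaffected so carries B and passed b to II-1 (X^b Y), so I-2 is X^B X^b.
Their cross gives offspring ratios 1/2 X^B X^B : 1/2 X^B X^b. Conditioning on II-3 being unaffected, P(X^B X^b) = 1/2 / 1 = 1/2 before taking II-3's own offspring into account.
II-6 is affected, so II-6 is X^b Y.
Now use II-3's offspring. Probability of each recorded status — unaffected son III-4: 1/2 if II-3 is X^B X^b, 1 if X^B X^B; unaffected daughter III-5: 1/2 if II-3 is X^B X^b, 1 if X^B X^B.
Bayes: P(X^B X^b) = 1/2·1/4 / (1/2·1/4 + 1/2·1) = 1/5.

1/5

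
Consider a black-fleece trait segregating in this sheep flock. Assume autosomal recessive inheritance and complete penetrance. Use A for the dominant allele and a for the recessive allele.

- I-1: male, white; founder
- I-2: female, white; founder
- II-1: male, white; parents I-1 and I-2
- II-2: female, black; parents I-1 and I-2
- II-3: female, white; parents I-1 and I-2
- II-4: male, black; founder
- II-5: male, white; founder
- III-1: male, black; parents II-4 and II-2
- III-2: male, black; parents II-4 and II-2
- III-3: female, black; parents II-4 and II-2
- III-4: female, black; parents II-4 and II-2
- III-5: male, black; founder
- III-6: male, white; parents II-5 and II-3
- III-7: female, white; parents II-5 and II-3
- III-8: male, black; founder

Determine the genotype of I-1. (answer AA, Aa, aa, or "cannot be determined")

From phenotype alone, I-1 is AA or Aa.
I-1 is white so carries A and passed a to II-2 (aa), so I-1 is Aa.

Aa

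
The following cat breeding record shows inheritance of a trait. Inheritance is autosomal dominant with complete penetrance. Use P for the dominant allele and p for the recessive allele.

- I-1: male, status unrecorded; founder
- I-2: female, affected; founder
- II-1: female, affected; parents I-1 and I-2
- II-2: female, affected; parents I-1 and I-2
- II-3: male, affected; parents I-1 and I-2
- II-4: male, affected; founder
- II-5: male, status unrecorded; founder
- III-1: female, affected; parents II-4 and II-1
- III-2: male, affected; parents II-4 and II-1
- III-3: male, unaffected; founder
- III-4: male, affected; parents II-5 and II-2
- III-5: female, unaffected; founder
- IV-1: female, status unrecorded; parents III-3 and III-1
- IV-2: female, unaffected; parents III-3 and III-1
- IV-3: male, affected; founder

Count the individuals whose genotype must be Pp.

Obligate heterozygotes: III-1 is affected so carries P and passed p to IV-2 (pp), so III-1 is Pp.
Every other individual is either homozygous by phenotype or has at least one consistent homozygous assignment, so the count is 1.

1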